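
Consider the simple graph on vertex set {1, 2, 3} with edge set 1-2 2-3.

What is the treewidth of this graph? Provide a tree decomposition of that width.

The largest bag has 2 vertices, giving width 1; this decomposition certifies tw(G) ≤ 1. G has an edge, so its treewidth is at least 1. Hence tw(G) = 1 exactly.

Treewidth 1.
Bags: B1 = {2, 3}  B2 = {1, 2}
Tree: B1–B2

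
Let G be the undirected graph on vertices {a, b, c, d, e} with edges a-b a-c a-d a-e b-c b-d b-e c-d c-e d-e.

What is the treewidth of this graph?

4

A width-4 tree decomposition is:
Bags: B1 = {a, b, c, d, e}
Tree: (single bag)
A single bag containing all 5 vertices is trivially a valid decomposition of width 4. For the lower bound, the 5 vertices {a, b, c, d, e} are pairwise adjacent, and any tree decomposition puts a clique entirely inside one bag — forcing width ≥ 4. The upper and lower bounds meet at 4, so that is the treewidth.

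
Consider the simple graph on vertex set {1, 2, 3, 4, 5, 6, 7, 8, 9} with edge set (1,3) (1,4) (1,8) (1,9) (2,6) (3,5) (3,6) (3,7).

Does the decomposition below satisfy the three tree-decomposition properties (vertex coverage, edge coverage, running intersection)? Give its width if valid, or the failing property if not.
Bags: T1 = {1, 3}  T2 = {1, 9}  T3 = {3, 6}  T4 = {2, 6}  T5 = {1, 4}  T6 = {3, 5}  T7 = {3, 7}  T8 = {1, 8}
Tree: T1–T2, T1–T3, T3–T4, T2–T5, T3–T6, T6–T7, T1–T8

Vertex coverage: the bags together contain {1, 2, 3, 4, 5, 6, 7, 8, 9}, the full vertex set. Edge coverage: each edge of G has both endpoints in at least one bag. Running intersection: for every vertex, the bags containing it form a connected subtree. All three properties hold, so this is a valid tree decomposition of width max|bag| − 1 = 1, and hence tw(G) ≤ 1.

Yes; width 1.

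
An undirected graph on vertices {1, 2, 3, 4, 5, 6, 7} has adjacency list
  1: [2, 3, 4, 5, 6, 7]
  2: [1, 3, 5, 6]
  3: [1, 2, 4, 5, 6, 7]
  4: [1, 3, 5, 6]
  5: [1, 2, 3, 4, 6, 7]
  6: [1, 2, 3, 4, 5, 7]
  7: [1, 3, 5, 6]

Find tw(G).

4

A width-4 tree decomposition is:
Bags: B1 = {1, 3, 5, 6, 7}  B2 = {1, 3, 4, 5, 6}  B3 = {1, 2, 3, 5, 6}
Tree: B1–B2, B1–B3
The largest bag has 5 vertices, giving width 4; this decomposition certifies tw(G) ≤ 4. Conversely, {1, 2, 3, 5, 6} is a clique of size 5, and the vertices of any clique must share a bag in every tree decomposition; so some bag has ≥ 5 vertices and tw(G) ≥ 4. Combining the bounds, tw(G) = 4.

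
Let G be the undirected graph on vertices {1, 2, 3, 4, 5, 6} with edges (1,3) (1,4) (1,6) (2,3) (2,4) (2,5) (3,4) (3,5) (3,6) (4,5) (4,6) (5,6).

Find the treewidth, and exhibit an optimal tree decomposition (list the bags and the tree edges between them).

Each bag holds 4 vertices, so the decomposition has width 3, which upper-bounds the treewidth. Conversely, {1, 3, 4, 6} is a clique of size 4, and the vertices of any clique must share a bag in every tree decomposition; so some bag has ≥ 4 vertices and tw(G) ≥ 3. Therefore the treewidth is 3.

Treewidth 3.
One optimal decomposition is:
Bags: B1 = {2, 3, 4, 5}  B2 = {3, 4, 5, 6}  B3 = {1, 3, 4, 6}
Tree: B1–B2, B2–B3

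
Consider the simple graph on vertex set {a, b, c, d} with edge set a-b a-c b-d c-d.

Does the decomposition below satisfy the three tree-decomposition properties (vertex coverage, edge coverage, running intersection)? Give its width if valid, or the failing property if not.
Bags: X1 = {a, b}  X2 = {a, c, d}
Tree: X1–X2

A tree decomposition must satisfy three properties: every vertex lies in some bag; for every edge, both endpoints lie together in some bag; and for every vertex, the bags containing it form a connected subtree. Here edge (d,b) lies in no bag, so the decomposition is invalid.

No — edge (d,b) lies in no bag.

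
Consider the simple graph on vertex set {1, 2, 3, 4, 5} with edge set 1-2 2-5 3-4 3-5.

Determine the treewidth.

A width-1 tree decomposition is:
Bags: B1 = {1, 2}  B2 = {2, 5}  B3 = {3, 5}  B4 = {3, 4}
Tree: B1–B2, B2–B3, B3–B4
Every bag has size at most 2, so the width is 2 − 1 = 1 and tw(G) ≤ 1. G has an edge, so its treewidth is at least 1. Combining the bounds, tw(G) = 1.

1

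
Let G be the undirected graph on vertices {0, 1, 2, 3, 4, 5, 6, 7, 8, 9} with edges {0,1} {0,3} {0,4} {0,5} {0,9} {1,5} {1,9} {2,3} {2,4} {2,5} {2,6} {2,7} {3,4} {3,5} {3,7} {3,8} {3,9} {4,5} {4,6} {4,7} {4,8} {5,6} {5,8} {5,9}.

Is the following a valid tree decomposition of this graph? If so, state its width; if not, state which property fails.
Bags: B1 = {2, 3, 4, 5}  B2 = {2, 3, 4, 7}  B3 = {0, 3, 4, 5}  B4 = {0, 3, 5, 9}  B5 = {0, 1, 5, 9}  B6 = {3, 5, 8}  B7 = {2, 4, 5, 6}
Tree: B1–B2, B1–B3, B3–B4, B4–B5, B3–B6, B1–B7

A tree decomposition must satisfy three properties: every vertex lies in some bag; for every edge, both endpoints lie together in some bag; and for every vertex, the bags containing it form a connected subtree. Here edge (4,8) lies in no bag, so the decomposition is invalid.

No — edge (4,8) lies in no bag.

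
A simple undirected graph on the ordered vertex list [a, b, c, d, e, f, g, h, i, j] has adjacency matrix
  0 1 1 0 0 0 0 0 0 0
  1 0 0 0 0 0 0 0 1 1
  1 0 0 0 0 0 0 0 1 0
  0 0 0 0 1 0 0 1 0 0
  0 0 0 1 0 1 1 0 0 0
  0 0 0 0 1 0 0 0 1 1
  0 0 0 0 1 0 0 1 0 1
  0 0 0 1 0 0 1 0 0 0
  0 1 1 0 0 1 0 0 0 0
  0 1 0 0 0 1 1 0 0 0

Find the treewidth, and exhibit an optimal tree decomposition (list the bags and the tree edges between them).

Treewidth 2.
One optimal decomposition is:
Bags: B1 = {d, e, h}  B2 = {e, g, h}  B3 = {e, f, g}  B4 = {f, g, j}  B5 = {f, i, j}  B6 = {b, i, j}  B7 = {b, c, i}  B8 = {a, b, c}
Tree: B1–B2, B2–B3, B3–B4, B4–B5, B5–B6, B6–B7, B7–B8

Each bag holds 3 vertices, so the decomposition has width 2, which upper-bounds the treewidth. The edges d–h–g–e–d form a cycle, so G is not a tree and its treewidth is at least 2. Therefore the treewidth is 2.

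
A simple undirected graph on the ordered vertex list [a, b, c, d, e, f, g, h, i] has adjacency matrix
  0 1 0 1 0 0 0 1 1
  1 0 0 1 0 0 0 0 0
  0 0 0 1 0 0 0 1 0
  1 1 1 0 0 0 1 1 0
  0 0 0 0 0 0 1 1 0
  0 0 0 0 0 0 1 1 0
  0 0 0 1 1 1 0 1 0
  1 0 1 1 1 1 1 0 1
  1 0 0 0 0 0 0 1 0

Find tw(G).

A width-2 tree decomposition is:
Bags: B1 = {e, g, h}  B2 = {d, g, h}  B3 = {a, d, h}  B4 = {a, h, i}  B5 = {f, g, h}  B6 = {c, d, h}  B7 = {a, b, d}
Tree: B1–B2, B2–B3, B3–B4, B1–B5, B3–B6, B3–B7
Each bag holds 3 vertices, so the decomposition has width 2, which upper-bounds the treewidth. On the other hand G contains the 3-clique {d, g, h}. A clique must lie in a single bag of any decomposition, so no decomposition can have width below 2. Hence tw(G) = 2 exactly.

2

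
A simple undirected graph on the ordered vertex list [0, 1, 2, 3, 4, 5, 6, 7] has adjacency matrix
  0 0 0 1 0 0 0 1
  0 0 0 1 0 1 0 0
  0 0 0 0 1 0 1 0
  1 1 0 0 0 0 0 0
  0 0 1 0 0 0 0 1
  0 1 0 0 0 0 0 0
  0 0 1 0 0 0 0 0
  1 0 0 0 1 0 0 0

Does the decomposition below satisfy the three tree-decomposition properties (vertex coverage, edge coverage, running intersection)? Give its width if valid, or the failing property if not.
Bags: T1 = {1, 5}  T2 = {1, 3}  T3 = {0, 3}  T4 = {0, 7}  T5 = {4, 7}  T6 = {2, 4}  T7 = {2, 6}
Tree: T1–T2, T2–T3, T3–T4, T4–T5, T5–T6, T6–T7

Every vertex of G appears in some bag (union = {0, 1, 2, 3, 4, 5, 6, 7}); every edge is covered by a bag; and for each vertex v the set of bags containing v is connected in the bag tree. The decomposition is therefore valid. The largest bag has 2 vertices, so the width is 1.

Yes; width 1.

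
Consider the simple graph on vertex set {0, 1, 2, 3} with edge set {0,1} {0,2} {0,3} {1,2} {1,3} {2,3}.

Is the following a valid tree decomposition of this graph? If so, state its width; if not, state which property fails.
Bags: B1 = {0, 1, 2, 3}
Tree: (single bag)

Yes; width 3.

Checking the three conditions: (i) the bags cover all of {0, 1, 2, 3}; (ii) for each edge, some bag contains both endpoints; (iii) the bags containing any fixed vertex form a subtree. All hold, so the decomposition is valid with width 4 − 1 = 3.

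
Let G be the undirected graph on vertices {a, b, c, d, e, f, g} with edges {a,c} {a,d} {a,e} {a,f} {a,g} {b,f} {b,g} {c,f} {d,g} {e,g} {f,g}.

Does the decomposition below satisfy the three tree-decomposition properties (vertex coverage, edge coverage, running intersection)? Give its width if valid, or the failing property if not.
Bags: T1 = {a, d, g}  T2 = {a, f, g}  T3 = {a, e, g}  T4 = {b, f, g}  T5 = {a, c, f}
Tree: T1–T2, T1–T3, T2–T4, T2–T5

Every vertex of G appears in some bag (union = {a, b, c, d, e, f, g}); every edge is covered by a bag; and for each vertex v the set of bags containing v is connected in the bag tree. The decomposition is therefore valid. The largest bag has 3 vertices, so the width is 2.

Yes; width 2.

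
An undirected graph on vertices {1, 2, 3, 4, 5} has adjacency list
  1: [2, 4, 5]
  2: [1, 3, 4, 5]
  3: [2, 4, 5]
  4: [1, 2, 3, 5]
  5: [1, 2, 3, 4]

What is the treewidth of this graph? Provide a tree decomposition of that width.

Each bag holds 4 vertices, so the decomposition has width 3, which upper-bounds the treewidth. Conversely, {1, 2, 4, 5} is a clique of size 4, and the vertices of any clique must share a bag in every tree decomposition; so some bag has ≥ 4 vertices and tw(G) ≥ 3. Combining the bounds, tw(G) = 3.

Treewidth 3.
One such decomposition:
Bags: B1 = {1, 2, 4, 5}  B2 = {2, 3, 4, 5}
Tree: B1–B2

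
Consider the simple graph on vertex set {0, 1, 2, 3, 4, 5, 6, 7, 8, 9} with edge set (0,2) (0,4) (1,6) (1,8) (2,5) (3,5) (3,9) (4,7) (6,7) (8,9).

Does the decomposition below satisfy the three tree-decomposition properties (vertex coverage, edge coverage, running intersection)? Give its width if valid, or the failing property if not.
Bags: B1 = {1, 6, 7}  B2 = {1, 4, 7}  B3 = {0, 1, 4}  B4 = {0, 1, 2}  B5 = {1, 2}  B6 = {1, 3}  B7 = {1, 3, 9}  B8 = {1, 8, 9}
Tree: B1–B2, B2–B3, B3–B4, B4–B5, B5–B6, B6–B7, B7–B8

A tree decomposition must satisfy three properties: every vertex lies in some bag; for every edge, both endpoints lie together in some bag; and for every vertex, the bags containing it form a connected subtree. Here vertex 5 appears in no bag, so the decomposition is invalid.

No — vertex 5 appears in no bag.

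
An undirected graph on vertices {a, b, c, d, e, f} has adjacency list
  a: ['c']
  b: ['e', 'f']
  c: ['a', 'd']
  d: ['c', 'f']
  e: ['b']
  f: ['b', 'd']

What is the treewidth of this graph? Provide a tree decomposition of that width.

Each bag holds 2 vertices, so the decomposition has width 1, which upper-bounds the treewidth. G has an edge, so its treewidth is at least 1. Hence tw(G) = 1 exactly.

Treewidth 1.
One optimal decomposition is:
Bags: B1 = {b, e}  B2 = {b, f}  B3 = {d, f}  B4 = {c, d}  B5 = {a, c}
Tree: B1–B2, B2–B3, B3–B4, B4–B5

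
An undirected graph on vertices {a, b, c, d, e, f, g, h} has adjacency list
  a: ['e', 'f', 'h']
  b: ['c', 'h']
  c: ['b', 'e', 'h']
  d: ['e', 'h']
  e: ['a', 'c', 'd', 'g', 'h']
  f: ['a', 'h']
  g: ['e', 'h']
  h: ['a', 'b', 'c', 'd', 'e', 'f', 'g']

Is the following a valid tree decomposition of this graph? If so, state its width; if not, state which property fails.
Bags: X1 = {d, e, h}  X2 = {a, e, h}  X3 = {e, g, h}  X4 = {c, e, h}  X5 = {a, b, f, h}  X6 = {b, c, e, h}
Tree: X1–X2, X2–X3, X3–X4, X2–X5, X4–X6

A tree decomposition must satisfy three properties: every vertex lies in some bag; for every edge, both endpoints lie together in some bag; and for every vertex, the bags containing it form a connected subtree. Here bags containing vertex b are not connected in the tree, so the decomposition is invalid.

No — bags containing vertex b are not connected in the tree.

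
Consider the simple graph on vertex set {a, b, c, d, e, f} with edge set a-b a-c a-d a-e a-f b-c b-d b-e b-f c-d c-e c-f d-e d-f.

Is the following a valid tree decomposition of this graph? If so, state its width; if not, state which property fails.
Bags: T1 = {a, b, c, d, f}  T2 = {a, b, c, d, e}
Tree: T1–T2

Checking the three conditions: (i) the bags cover all of {a, b, c, d, e, f}; (ii) for each edge, some bag contains both endpoints; (iii) the bags containing any fixed vertex form a subtree. All hold, so the decomposition is valid with width 5 − 1 = 4.

Yes; width 4.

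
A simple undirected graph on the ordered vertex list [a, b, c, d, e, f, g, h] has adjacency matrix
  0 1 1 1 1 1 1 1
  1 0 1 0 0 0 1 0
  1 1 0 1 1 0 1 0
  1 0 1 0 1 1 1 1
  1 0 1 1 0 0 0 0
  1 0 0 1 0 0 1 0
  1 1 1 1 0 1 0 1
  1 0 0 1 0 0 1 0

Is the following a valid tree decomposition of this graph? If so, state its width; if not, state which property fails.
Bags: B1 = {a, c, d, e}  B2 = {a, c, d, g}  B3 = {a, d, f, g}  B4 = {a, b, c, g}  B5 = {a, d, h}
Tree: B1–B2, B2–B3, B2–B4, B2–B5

A tree decomposition must satisfy three properties: every vertex lies in some bag; for every edge, both endpoints lie together in some bag; and for every vertex, the bags containing it form a connected subtree. Here edge (g,h) lies in no bag, so the decomposition is invalid.

No — edge (g,h) lies in no bag.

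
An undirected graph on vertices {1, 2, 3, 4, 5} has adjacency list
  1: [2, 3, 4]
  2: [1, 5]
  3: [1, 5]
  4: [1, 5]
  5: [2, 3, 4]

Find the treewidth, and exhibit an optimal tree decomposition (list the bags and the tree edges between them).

The largest bag has 3 vertices, giving width 2; this decomposition certifies tw(G) ≤ 2. The edges 2–1–3–5–2 form a cycle, so G is not a tree and its treewidth is at least 2. Hence tw(G) = 2 exactly.

Treewidth 2.
One optimal decomposition is:
Bags: B1 = {1, 2, 5}  B2 = {1, 3, 5}  B3 = {1, 4, 5}
Tree: B1–B2, B2–B3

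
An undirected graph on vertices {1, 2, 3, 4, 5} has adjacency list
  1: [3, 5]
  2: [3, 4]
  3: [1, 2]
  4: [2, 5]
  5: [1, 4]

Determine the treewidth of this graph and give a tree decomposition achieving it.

The largest bag has 3 vertices, giving width 2; this decomposition certifies tw(G) ≤ 2. The edges 2–4–5–1–3–2 form a cycle, so G is not a tree and its treewidth is at least 2. Therefore the treewidth is 2.

Treewidth 2.
One optimal decomposition is:
Bags: B1 = {2, 4, 5}  B2 = {1, 2, 5}  B3 = {1, 2, 3}
Tree: B1–B2, B2–B3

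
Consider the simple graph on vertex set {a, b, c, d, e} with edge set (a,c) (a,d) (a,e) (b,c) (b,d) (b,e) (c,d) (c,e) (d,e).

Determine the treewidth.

A width-3 tree decomposition is:
Bags: B1 = {b, c, d, e}  B2 = {a, c, d, e}
Tree: B1–B2
Every bag has size at most 4, so the width is 4 − 1 = 3 and tw(G) ≤ 3. On the other hand G contains the 4-clique {a, c, d, e}. A clique must lie in a single bag of any decomposition, so no decomposition can have width below 3. Hence tw(G) = 3 exactly.

3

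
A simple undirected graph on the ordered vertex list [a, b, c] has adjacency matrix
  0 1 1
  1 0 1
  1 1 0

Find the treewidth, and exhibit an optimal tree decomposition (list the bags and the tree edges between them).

Treewidth 2.
Bags: B1 = {a, b, c}
Tree: (single bag)

A single bag containing all 3 vertices is trivially a valid decomposition of width 2. Conversely, {a, b, c} is a clique of size 3, and the vertices of any clique must share a bag in every tree decomposition; so some bag has ≥ 3 vertices and tw(G) ≥ 2. The upper and lower bounds meet at 2, so that is the treewidth.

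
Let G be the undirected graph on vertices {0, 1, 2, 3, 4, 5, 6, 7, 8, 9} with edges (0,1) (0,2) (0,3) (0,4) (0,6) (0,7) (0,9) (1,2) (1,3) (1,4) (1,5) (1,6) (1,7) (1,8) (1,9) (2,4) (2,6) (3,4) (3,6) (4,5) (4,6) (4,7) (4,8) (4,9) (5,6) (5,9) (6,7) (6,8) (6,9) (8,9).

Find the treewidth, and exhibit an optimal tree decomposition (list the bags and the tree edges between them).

The largest bag has 5 vertices, giving width 4; this decomposition certifies tw(G) ≤ 4. On the other hand G contains the 5-clique {0, 1, 4, 6, 9}. A clique must lie in a single bag of any decomposition, so no decomposition can have width below 4. Therefore the treewidth is 4.

Treewidth 4.
One such decomposition:
Bags: B1 = {0, 1, 4, 6, 9}  B2 = {1, 4, 6, 8, 9}  B3 = {0, 1, 4, 6, 7}  B4 = {1, 4, 5, 6, 9}  B5 = {0, 1, 3, 4, 6}  B6 = {0, 1, 2, 4, 6}
Tree: B1–B2, B1–B3, B2–B4, B1–B5, B3–B6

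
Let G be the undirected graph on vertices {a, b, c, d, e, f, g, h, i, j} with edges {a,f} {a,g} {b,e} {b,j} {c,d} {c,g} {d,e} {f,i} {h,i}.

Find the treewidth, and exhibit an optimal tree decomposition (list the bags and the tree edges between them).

Each bag holds 2 vertices, so the decomposition has width 1, which upper-bounds the treewidth. G has an edge, so its treewidth is at least 1. Hence tw(G) = 1 exactly.

Treewidth 1.
Bags: B1 = {h, i}  B2 = {f, i}  B3 = {a, f}  B4 = {a, g}  B5 = {c, g}  B6 = {c, d}  B7 = {d, e}  B8 = {b, e}  B9 = {b, j}
Tree: B1–B2, B2–B3, B3–B4, B4–B5, B5–B6, B6–B7, B7–B8, B8–B9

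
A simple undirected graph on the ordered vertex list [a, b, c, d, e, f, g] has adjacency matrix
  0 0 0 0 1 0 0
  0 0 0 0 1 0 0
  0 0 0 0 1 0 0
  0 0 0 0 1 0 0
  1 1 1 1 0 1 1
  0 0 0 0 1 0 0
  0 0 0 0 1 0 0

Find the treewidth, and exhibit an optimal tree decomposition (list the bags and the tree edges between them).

The largest bag has 2 vertices, giving width 1; this decomposition certifies tw(G) ≤ 1. Any graph with an edge has treewidth ≥ 1, and G has the edge c–e. Hence tw(G) = 1 exactly.

Treewidth 1.
One such decomposition:
Bags: B1 = {c, e}  B2 = {b, e}  B3 = {e, f}  B4 = {a, e}  B5 = {d, e}  B6 = {e, g}
Tree: B1–B2, B2–B3, B2–B4, B4–B5, B2–B6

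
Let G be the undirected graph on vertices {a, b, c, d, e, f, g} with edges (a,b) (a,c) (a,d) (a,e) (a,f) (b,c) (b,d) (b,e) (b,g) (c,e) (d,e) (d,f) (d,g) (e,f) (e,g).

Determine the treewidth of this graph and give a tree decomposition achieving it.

Treewidth 3.
One such decomposition:
Bags: B1 = {a, b, d, e}  B2 = {a, b, c, e}  B3 = {b, d, e, g}  B4 = {a, d, e, f}
Tree: B1–B2, B1–B3, B1–B4

The largest bag has 4 vertices, giving width 3; this decomposition certifies tw(G) ≤ 3. Conversely, {a, d, e, f} is a clique of size 4, and the vertices of any clique must share a bag in every tree decomposition; so some bag has ≥ 4 vertices and tw(G) ≥ 3. The upper and lower bounds meet at 3, so that is the treewidth.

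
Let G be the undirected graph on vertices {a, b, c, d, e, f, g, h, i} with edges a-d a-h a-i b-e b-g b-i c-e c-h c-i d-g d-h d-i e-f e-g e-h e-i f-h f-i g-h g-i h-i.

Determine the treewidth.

A width-3 tree decomposition is:
Bags: B1 = {e, f, h, i}  B2 = {c, e, h, i}  B3 = {e, g, h, i}  B4 = {d, g, h, i}  B5 = {b, e, g, i}  B6 = {a, d, h, i}
Tree: B1–B2, B2–B3, B3–B4, B3–B5, B4–B6
Every bag has size at most 4, so the width is 4 − 1 = 3 and tw(G) ≤ 3. For the lower bound, the 4 vertices {d, g, h, i} are pairwise adjacent, and any tree decomposition puts a clique entirely inside one bag — forcing width ≥ 3. Therefore the treewidth is 3.

3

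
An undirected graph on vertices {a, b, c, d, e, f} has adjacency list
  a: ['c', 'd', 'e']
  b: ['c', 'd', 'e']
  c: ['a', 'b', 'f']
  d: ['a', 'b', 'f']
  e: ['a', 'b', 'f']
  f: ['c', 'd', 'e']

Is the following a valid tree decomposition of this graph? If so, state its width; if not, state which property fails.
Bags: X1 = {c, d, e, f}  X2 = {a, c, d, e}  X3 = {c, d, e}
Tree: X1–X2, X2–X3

A tree decomposition must satisfy three properties: every vertex lies in some bag; for every edge, both endpoints lie together in some bag; and for every vertex, the bags containing it form a connected subtree. Here vertex b appears in no bag, so the decomposition is invalid.

No — vertex b appears in no bag.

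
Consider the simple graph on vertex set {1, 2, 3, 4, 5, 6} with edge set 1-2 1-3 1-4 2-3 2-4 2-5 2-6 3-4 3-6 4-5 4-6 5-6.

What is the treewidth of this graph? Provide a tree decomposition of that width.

The largest bag has 4 vertices, giving width 3; this decomposition certifies tw(G) ≤ 3. On the other hand G contains the 4-clique {1, 2, 3, 4}. A clique must lie in a single bag of any decomposition, so no decomposition can have width below 3. Therefore the treewidth is 3.

Treewidth 3.
One optimal decomposition is:
Bags: B1 = {1, 2, 3, 4}  B2 = {2, 3, 4, 6}  B3 = {2, 4, 5, 6}
Tree: B1–B2, B2–B3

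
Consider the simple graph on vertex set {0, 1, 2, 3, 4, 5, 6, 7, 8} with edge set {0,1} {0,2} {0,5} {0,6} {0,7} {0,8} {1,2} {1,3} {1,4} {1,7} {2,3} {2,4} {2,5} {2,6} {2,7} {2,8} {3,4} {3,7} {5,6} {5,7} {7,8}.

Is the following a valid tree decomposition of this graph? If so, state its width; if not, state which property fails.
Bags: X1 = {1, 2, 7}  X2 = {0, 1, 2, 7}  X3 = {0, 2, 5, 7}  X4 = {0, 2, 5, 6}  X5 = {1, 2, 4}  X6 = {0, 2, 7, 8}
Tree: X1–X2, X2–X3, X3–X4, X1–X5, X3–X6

A tree decomposition must satisfy three properties: every vertex lies in some bag; for every edge, both endpoints lie together in some bag; and for every vertex, the bags containing it form a connected subtree. Here vertex 3 appears in no bag, so the decomposition is invalid.

No — vertex 3 appears in no bag.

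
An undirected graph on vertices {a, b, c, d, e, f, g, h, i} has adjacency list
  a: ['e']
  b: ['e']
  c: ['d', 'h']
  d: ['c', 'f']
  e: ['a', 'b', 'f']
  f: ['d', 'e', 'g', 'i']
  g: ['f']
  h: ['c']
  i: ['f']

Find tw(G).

A width-1 tree decomposition is:
Bags: B1 = {d, f}  B2 = {c, d}  B3 = {f, g}  B4 = {e, f}  B5 = {c, h}  B6 = {b, e}  B7 = {a, e}  B8 = {f, i}
Tree: B1–B2, B1–B3, B3–B4, B2–B5, B4–B6, B4–B7, B1–B8
The largest bag has 2 vertices, giving width 1; this decomposition certifies tw(G) ≤ 1. G has an edge, so its treewidth is at least 1. Hence tw(G) = 1 exactly.

1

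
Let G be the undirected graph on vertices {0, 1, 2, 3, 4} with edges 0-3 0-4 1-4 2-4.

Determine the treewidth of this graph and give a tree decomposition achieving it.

Each bag holds 2 vertices, so the decomposition has width 1, which upper-bounds the treewidth. G has an edge, so its treewidth is at least 1. The upper and lower bounds meet at 1, so that is the treewidth.

Treewidth 1.
Bags: B1 = {2, 4}  B2 = {0, 4}  B3 = {1, 4}  B4 = {0, 3}
Tree: B1–B2, B2–B3, B2–B4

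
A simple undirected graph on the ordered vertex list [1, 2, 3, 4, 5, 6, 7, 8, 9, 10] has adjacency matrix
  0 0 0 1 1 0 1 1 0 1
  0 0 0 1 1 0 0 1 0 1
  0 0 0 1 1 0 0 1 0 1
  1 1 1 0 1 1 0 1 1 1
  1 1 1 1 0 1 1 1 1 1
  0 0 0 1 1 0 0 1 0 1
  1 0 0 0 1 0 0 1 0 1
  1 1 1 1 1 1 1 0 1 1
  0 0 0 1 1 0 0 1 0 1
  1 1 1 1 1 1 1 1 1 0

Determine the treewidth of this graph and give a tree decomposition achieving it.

Treewidth 4.
One optimal decomposition is:
Bags: B1 = {2, 4, 5, 8, 10}  B2 = {4, 5, 8, 9, 10}  B3 = {4, 5, 6, 8, 10}  B4 = {1, 4, 5, 8, 10}  B5 = {3, 4, 5, 8, 10}  B6 = {1, 5, 7, 8, 10}
Tree: B1–B2, B1–B3, B2–B4, B3–B5, B4–B6

Every bag has size at most 5, so the width is 5 − 1 = 4 and tw(G) ≤ 4. On the other hand G contains the 5-clique {1, 4, 5, 8, 10}. A clique must lie in a single bag of any decomposition, so no decomposition can have width below 4. Therefore the treewidth is 4.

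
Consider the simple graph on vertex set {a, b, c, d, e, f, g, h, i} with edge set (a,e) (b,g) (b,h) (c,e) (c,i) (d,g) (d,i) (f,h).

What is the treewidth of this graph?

1

A width-1 tree decomposition is:
Bags: B1 = {f, h}  B2 = {b, h}  B3 = {b, g}  B4 = {d, g}  B5 = {d, i}  B6 = {c, i}  B7 = {c, e}  B8 = {a, e}
Tree: B1–B2, B2–B3, B3–B4, B4–B5, B5–B6, B6–B7, B7–B8
Every bag has size at most 2, so the width is 2 − 1 = 1 and tw(G) ≤ 1. Since G has at least one edge (e.g. f–h), it is not an edgeless graph, so tw(G) ≥ 1. Combining the bounds, tw(G) = 1.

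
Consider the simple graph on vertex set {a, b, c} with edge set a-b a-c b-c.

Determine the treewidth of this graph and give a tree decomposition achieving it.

Treewidth 2.
One optimal decomposition is:
Bags: B1 = {a, b, c}
Tree: (single bag)

A single bag containing all 3 vertices is trivially a valid decomposition of width 2. Conversely, {a, b, c} is a clique of size 3, and the vertices of any clique must share a bag in every tree decomposition; so some bag has ≥ 3 vertices and tw(G) ≥ 2. Hence tw(G) = 2 exactly.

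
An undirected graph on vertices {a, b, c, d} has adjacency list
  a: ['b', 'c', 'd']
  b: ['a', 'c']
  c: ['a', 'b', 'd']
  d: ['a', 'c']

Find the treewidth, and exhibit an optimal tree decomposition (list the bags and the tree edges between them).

Treewidth 2.
One optimal decomposition is:
Bags: B1 = {a, b, c}  B2 = {a, c, d}
Tree: B1–B2

Each bag holds 3 vertices, so the decomposition has width 2, which upper-bounds the treewidth. For the lower bound, the 3 vertices {a, c, d} are pairwise adjacent, and any tree decomposition puts a clique entirely inside one bag — forcing width ≥ 2. Hence tw(G) = 2 exactly.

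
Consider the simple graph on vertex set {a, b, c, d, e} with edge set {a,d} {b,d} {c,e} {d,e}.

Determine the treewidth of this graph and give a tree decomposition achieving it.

The largest bag has 2 vertices, giving width 1; this decomposition certifies tw(G) ≤ 1. Since G has at least one edge (e.g. d–e), it is not an edgeless graph, so tw(G) ≥ 1. The upper and lower bounds meet at 1, so that is the treewidth.

Treewidth 1.
One such decomposition:
Bags: B1 = {d, e}  B2 = {b, d}  B3 = {c, e}  B4 = {a, d}
Tree: B1–B2, B1–B3, B2–B4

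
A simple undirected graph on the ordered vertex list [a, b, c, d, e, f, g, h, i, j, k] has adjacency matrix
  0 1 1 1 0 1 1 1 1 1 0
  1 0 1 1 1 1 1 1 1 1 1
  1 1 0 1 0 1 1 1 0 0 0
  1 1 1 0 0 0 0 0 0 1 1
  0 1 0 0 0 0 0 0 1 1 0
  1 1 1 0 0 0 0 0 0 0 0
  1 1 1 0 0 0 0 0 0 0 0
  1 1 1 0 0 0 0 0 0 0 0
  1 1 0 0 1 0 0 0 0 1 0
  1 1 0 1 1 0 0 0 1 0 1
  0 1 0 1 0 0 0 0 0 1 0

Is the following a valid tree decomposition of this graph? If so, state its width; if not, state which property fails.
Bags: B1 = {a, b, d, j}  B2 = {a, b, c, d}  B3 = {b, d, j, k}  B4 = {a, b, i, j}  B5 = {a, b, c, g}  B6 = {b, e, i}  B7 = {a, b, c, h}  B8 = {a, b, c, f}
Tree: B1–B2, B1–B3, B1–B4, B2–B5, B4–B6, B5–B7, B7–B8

No — edge (j,e) lies in no bag.

A tree decomposition must satisfy three properties: every vertex lies in some bag; for every edge, both endpoints lie together in some bag; and for every vertex, the bags containing it form a connected subtree. Here edge (j,e) lies in no bag, so the decomposition is invalid.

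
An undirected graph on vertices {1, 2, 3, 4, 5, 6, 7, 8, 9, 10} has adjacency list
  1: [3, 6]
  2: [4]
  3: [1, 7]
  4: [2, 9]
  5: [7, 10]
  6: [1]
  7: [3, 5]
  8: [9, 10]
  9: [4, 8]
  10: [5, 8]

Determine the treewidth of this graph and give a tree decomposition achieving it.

Treewidth 1.
One optimal decomposition is:
Bags: B1 = {1, 6}  B2 = {1, 3}  B3 = {3, 7}  B4 = {5, 7}  B5 = {5, 10}  B6 = {8, 10}  B7 = {8, 9}  B8 = {4, 9}  B9 = {2, 4}
Tree: B1–B2, B2–B3, B3–B4, B4–B5, B5–B6, B6–B7, B7–B8, B8–B9

Every bag has size at most 2, so the width is 2 − 1 = 1 and tw(G) ≤ 1. Any graph with an edge has treewidth ≥ 1, and G has the edge 6–1. The upper and lower bounds meet at 1, so that is the treewidth.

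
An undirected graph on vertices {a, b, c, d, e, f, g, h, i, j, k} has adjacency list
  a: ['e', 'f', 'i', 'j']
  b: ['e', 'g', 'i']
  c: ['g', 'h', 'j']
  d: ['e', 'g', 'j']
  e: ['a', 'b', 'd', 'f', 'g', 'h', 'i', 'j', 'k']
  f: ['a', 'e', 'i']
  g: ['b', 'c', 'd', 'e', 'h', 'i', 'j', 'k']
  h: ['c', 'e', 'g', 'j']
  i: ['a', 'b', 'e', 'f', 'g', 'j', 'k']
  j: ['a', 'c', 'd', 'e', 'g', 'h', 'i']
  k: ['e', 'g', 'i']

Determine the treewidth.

A width-3 tree decomposition is:
Bags: B1 = {d, e, g, j}  B2 = {e, g, h, j}  B3 = {e, g, i, j}  B4 = {c, g, h, j}  B5 = {b, e, g, i}  B6 = {a, e, i, j}  B7 = {a, e, f, i}  B8 = {e, g, i, k}
Tree: B1–B2, B2–B3, B2–B4, B3–B5, B3–B6, B6–B7, B3–B8
The largest bag has 4 vertices, giving width 3; this decomposition certifies tw(G) ≤ 3. On the other hand G contains the 4-clique {d, e, g, j}. A clique must lie in a single bag of any decomposition, so no decomposition can have width below 3. Therefore the treewidth is 3.

3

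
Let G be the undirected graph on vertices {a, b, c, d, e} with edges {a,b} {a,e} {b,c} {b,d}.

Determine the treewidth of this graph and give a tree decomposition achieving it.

Each bag holds 2 vertices, so the decomposition has width 1, which upper-bounds the treewidth. G has an edge, so its treewidth is at least 1. Hence tw(G) = 1 exactly.

Treewidth 1.
One such decomposition:
Bags: B1 = {a, e}  B2 = {a, b}  B3 = {b, c}  B4 = {b, d}
Tree: B1–B2, B2–B3, B3–B4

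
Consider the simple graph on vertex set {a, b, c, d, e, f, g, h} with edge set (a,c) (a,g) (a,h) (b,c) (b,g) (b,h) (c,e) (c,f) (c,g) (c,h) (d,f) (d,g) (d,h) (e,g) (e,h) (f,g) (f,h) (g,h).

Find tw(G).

A width-3 tree decomposition is:
Bags: B1 = {c, e, g, h}  B2 = {b, c, g, h}  B3 = {a, c, g, h}  B4 = {c, f, g, h}  B5 = {d, f, g, h}
Tree: B1–B2, B2–B3, B1–B4, B4–B5
Every bag has size at most 4, so the width is 4 − 1 = 3 and tw(G) ≤ 3. Conversely, {d, f, g, h} is a clique of size 4, and the vertices of any clique must share a bag in every tree decomposition; so some bag has ≥ 4 vertices and tw(G) ≥ 3. Combining the bounds, tw(G) = 3.

3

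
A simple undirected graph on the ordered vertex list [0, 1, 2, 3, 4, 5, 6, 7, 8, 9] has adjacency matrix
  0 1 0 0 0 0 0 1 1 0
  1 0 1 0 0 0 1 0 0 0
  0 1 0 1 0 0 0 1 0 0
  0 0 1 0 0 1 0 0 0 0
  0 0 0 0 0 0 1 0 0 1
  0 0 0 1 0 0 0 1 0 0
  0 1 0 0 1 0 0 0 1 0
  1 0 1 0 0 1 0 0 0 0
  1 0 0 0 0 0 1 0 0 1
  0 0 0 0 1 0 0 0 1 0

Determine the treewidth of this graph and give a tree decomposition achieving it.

Each bag holds 3 vertices, so the decomposition has width 2, which upper-bounds the treewidth. Since 4–9–8–6–4 is a cycle in G, G is not acyclic. Forests are exactly the graphs of treewidth ≤ 1, so tw(G) ≥ 2. Therefore the treewidth is 2.

Treewidth 2.
One optimal decomposition is:
Bags: B1 = {4, 6, 9}  B2 = {6, 8, 9}  B3 = {1, 6, 8}  B4 = {0, 1, 8}  B5 = {0, 1, 2}  B6 = {0, 2, 7}  B7 = {2, 3, 7}  B8 = {3, 5, 7}
Tree: B1–B2, B2–B3, B3–B4, B4–B5, B5–B6, B6–B7, B7–B8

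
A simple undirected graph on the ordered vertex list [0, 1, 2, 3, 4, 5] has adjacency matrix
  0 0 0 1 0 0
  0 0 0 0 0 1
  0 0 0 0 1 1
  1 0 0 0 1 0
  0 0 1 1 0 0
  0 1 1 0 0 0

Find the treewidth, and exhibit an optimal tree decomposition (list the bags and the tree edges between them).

Treewidth 1.
One optimal decomposition is:
Bags: B1 = {1, 5}  B2 = {2, 5}  B3 = {2, 4}  B4 = {3, 4}  B5 = {0, 3}
Tree: B1–B2, B2–B3, B3–B4, B4–B5

Every bag has size at most 2, so the width is 2 − 1 = 1 and tw(G) ≤ 1. Since G has at least one edge (e.g. 1–5), it is not an edgeless graph, so tw(G) ≥ 1. The upper and lower bounds meet at 1, so that is the treewidth.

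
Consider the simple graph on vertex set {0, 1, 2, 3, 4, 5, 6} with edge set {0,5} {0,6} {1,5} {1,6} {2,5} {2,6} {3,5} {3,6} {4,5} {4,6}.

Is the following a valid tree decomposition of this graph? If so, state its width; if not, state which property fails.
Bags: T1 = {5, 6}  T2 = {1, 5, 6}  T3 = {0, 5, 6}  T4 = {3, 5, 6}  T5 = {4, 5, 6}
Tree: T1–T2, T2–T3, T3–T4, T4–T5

A tree decomposition must satisfy three properties: every vertex lies in some bag; for every edge, both endpoints lie together in some bag; and for every vertex, the bags containing it form a connected subtree. Here vertex 2 appears in no bag, so the decomposition is invalid.

No — vertex 2 appears in no bag.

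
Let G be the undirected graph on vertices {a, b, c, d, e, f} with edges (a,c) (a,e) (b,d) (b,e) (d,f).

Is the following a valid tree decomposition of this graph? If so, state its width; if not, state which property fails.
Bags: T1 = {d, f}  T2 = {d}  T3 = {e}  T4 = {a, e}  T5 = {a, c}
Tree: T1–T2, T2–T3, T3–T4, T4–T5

A tree decomposition must satisfy three properties: every vertex lies in some bag; for every edge, both endpoints lie together in some bag; and for every vertex, the bags containing it form a connected subtree. Here vertex b appears in no bag, so the decomposition is invalid.

No — vertex b appears in no bag.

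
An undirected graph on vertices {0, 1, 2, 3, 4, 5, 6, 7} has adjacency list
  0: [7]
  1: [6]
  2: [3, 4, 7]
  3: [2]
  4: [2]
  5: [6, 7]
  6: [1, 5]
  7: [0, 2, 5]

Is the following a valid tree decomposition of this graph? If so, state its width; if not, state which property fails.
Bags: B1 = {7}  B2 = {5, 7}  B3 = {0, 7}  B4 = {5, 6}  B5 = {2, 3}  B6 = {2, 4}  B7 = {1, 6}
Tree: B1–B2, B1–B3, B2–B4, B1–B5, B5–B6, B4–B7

A tree decomposition must satisfy three properties: every vertex lies in some bag; for every edge, both endpoints lie together in some bag; and for every vertex, the bags containing it form a connected subtree. Here edge (2,7) lies in no bag, so the decomposition is invalid.

No — edge (2,7) lies in no bag.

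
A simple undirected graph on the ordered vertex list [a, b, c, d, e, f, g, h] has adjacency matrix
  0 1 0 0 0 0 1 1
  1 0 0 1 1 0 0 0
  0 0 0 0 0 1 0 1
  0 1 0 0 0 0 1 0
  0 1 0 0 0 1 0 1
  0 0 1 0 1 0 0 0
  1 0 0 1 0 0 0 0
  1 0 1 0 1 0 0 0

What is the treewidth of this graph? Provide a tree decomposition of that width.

Treewidth 2.
One optimal decomposition is:
Bags: B1 = {b, d, g}  B2 = {a, b, g}  B3 = {a, b, e}  B4 = {a, e, h}  B5 = {e, f, h}  B6 = {c, f, h}
Tree: B1–B2, B2–B3, B3–B4, B4–B5, B5–B6

Every bag has size at most 3, so the width is 3 − 1 = 2 and tw(G) ≤ 2. Since d–g–a–b–d is a cycle in G, G is not acyclic. Forests are exactly the graphs of treewidth ≤ 1, so tw(G) ≥ 2. Therefore the treewidth is 2.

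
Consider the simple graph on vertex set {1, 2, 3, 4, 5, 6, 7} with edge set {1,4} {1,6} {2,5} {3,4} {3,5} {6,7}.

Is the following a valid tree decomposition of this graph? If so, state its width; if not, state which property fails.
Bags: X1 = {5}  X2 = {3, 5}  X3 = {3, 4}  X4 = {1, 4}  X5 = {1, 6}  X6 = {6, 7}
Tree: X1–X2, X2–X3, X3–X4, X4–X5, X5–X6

No — vertex 2 appears in no bag.

A tree decomposition must satisfy three properties: every vertex lies in some bag; for every edge, both endpoints lie together in some bag; and for every vertex, the bags containing it form a connected subtree. Here vertex 2 appears in no bag, so the decomposition is invalid.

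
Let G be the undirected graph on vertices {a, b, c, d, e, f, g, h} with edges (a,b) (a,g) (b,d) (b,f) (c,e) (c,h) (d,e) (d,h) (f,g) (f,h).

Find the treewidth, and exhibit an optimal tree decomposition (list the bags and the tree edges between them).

Treewidth 2.
One such decomposition:
Bags: B1 = {a, f, g}  B2 = {a, b, f}  B3 = {b, f, h}  B4 = {b, d, h}  B5 = {c, d, h}  B6 = {c, d, e}
Tree: B1–B2, B2–B3, B3–B4, B4–B5, B5–B6

Each bag holds 3 vertices, so the decomposition has width 2, which upper-bounds the treewidth. The edges g–a–b–f–g form a cycle, so G is not a tree and its treewidth is at least 2. Therefore the treewidth is 2.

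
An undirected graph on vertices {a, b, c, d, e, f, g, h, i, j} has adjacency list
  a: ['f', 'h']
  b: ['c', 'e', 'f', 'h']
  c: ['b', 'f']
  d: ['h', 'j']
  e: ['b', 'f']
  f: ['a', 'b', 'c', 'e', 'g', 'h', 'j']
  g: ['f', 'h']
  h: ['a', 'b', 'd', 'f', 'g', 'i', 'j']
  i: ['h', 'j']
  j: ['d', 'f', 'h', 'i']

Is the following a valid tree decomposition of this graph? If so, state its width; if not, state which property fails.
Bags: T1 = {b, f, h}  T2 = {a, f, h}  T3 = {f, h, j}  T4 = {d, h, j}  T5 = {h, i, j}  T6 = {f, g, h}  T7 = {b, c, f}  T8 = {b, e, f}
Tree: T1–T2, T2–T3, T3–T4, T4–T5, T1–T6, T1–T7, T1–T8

Yes; width 2.

Checking the three conditions: (i) the bags cover all of {a, b, c, d, e, f, g, h, i, j}; (ii) for each edge, some bag contains both endpoints; (iii) the bags containing any fixed vertex form a subtree. All hold, so the decomposition is valid with width 3 − 1 = 2.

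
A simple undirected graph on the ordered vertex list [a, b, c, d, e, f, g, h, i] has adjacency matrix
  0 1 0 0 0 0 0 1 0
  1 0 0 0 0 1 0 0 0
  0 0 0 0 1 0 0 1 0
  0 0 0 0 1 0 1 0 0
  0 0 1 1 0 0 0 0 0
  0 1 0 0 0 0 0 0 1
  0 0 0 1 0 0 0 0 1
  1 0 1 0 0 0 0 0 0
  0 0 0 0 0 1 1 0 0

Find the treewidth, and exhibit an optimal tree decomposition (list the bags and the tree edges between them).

Treewidth 2.
One optimal decomposition is:
Bags: B1 = {d, e, g}  B2 = {c, e, g}  B3 = {c, g, h}  B4 = {a, g, h}  B5 = {a, b, g}  B6 = {b, f, g}  B7 = {f, g, i}
Tree: B1–B2, B2–B3, B3–B4, B4–B5, B5–B6, B6–B7

Every bag has size at most 3, so the width is 3 − 1 = 2 and tw(G) ≤ 2. The edges g–d–e–c–h–a–b–f–i–g form a cycle, so G is not a tree and its treewidth is at least 2. Combining the bounds, tw(G) = 2.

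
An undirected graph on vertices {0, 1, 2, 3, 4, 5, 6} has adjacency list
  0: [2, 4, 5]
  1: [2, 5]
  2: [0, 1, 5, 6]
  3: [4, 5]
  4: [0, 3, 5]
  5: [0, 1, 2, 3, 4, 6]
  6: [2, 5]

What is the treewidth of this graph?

2

A width-2 tree decomposition is:
Bags: B1 = {0, 2, 5}  B2 = {1, 2, 5}  B3 = {0, 4, 5}  B4 = {3, 4, 5}  B5 = {2, 5, 6}
Tree: B1–B2, B1–B3, B3–B4, B1–B5
The largest bag has 3 vertices, giving width 2; this decomposition certifies tw(G) ≤ 2. On the other hand G contains the 3-clique {0, 2, 5}. A clique must lie in a single bag of any decomposition, so no decomposition can have width below 2. The upper and lower bounds meet at 2, so that is the treewidth.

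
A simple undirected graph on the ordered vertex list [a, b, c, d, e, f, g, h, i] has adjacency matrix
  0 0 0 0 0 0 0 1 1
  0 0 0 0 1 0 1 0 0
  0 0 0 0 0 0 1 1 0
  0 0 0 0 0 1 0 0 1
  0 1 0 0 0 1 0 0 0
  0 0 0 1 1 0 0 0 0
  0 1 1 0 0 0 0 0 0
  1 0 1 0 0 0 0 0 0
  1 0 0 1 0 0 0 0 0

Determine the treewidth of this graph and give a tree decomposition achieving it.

Every bag has size at most 3, so the width is 3 − 1 = 2 and tw(G) ≤ 2. The edges a–h–c–g–b–e–f–d–i–a form a cycle, so G is not a tree and its treewidth is at least 2. Therefore the treewidth is 2.

Treewidth 2.
Bags: B1 = {a, c, h}  B2 = {a, c, g}  B3 = {a, b, g}  B4 = {a, b, e}  B5 = {a, e, f}  B6 = {a, d, f}  B7 = {a, d, i}
Tree: B1–B2, B2–B3, B3–B4, B4–B5, B5–B6, B6–B7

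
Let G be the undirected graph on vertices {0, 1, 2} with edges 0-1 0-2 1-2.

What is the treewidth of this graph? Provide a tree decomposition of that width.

Treewidth 2.
One optimal decomposition is:
Bags: B1 = {0, 1, 2}
Tree: (single bag)

With just one bag of size 3, the width is 3 − 1 = 2, so tw(G) ≤ 2. Conversely, {0, 1, 2} is a clique of size 3, and the vertices of any clique must share a bag in every tree decomposition; so some bag has ≥ 3 vertices and tw(G) ≥ 2. The upper and lower bounds meet at 2, so that is the treewidth.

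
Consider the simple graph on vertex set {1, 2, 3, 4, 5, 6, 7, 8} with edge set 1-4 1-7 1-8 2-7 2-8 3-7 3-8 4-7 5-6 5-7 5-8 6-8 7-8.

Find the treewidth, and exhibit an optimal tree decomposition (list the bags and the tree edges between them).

Every bag has size at most 3, so the width is 3 − 1 = 2 and tw(G) ≤ 2. Conversely, {5, 6, 8} is a clique of size 3, and the vertices of any clique must share a bag in every tree decomposition; so some bag has ≥ 3 vertices and tw(G) ≥ 2. The upper and lower bounds meet at 2, so that is the treewidth.

Treewidth 2.
Bags: B1 = {5, 7, 8}  B2 = {5, 6, 8}  B3 = {1, 7, 8}  B4 = {1, 4, 7}  B5 = {2, 7, 8}  B6 = {3, 7, 8}
Tree: B1–B2, B1–B3, B3–B4, B1–B5, B5–B6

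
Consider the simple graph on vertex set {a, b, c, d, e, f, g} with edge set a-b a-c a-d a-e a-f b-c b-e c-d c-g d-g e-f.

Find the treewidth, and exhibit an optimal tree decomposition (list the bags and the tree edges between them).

Treewidth 2.
One such decomposition:
Bags: B1 = {a, b, e}  B2 = {a, e, f}  B3 = {a, b, c}  B4 = {a, c, d}  B5 = {c, d, g}
Tree: B1–B2, B1–B3, B3–B4, B4–B5

The largest bag has 3 vertices, giving width 2; this decomposition certifies tw(G) ≤ 2. Conversely, {c, d, g} is a clique of size 3, and the vertices of any clique must share a bag in every tree decomposition; so some bag has ≥ 3 vertices and tw(G) ≥ 2. Therefore the treewidth is 2.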